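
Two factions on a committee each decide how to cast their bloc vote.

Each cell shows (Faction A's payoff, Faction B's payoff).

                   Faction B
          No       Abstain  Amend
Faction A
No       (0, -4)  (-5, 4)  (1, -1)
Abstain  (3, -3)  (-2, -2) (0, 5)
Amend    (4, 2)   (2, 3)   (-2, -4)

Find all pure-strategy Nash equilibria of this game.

The unique pure-strategy Nash equilibrium is (Amend, Abstain).

Mark each player's best response to every combination of opponents' strategies; a profile where every player is best-responding is a pure Nash equilibrium.
Faction A against No: payoffs 0, 3, 4 → best response Amend.
Faction A against Abstain: payoffs -5, -2, 2 → best response Amend.
Faction A against Amend: payoffs 1, 0, -2 → best response No.
Faction B against No: payoffs -4, 4, -1 → best response Abstain.
Faction B against Abstain: payoffs -3, -2, 5 → best response Amend.
Faction B against Amend: payoffs 2, 3, -4 → best response Abstain.
Mutual best responses: (Amend, Abstain).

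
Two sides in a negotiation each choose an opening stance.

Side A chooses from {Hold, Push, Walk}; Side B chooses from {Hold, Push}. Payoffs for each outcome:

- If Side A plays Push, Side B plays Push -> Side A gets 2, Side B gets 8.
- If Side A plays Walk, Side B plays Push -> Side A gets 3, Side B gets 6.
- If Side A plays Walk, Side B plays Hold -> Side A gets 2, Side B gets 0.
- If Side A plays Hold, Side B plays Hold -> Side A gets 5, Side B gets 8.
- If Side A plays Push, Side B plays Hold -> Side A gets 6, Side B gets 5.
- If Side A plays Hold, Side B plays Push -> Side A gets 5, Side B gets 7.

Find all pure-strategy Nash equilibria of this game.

No pure-strategy Nash equilibrium.

For each player, find the best response to each opponent profile; mutual best responses are the pure NE.
Side A against Hold: payoffs 5, 6, 2 → best response Push.
Side A against Push: payoffs 5, 2, 3 → best response Hold.
Side B against Hold: payoffs 8, 7 → best response Hold.
Side B against Push: payoffs 5, 8 → best response Push.
Side B against Walk: payoffs 0, 6 → best response Push.
No profile is a mutual best response for all players.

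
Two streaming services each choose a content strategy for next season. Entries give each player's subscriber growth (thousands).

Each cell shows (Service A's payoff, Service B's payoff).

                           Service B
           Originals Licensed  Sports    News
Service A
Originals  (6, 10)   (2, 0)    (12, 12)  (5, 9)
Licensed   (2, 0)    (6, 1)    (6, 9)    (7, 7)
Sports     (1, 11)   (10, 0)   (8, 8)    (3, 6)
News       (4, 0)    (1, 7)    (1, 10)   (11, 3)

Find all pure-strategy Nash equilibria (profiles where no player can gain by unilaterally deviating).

(Originals, Originals): Service B can switch to Sports (10 → 12). Not NE.
(Originals, Licensed): Service A can switch to Licensed (2 → 6). Not NE.
(Originals, Sports): Service A gets 12, best alternative 8; Service B gets 12, best alternative 10. No profitable deviation — NE.
(Originals, News): Service A can switch to Licensed (5 → 7). Not NE.
(Licensed, Originals): Service A can switch to Originals (2 → 6). Not NE.
(Licensed, Licensed): Service A can switch to Sports (6 → 10). Not NE.
(Licensed, Sports): Service A can switch to Originals (6 → 12). Not NE.
(Licensed, News): Service A can switch to News (7 → 11). Not NE.
(Sports, Originals): Service A can switch to Originals (1 → 6). Not NE.
(The remaining 7 profiles each have a profitable deviation by the same check.)

(Originals, Sports)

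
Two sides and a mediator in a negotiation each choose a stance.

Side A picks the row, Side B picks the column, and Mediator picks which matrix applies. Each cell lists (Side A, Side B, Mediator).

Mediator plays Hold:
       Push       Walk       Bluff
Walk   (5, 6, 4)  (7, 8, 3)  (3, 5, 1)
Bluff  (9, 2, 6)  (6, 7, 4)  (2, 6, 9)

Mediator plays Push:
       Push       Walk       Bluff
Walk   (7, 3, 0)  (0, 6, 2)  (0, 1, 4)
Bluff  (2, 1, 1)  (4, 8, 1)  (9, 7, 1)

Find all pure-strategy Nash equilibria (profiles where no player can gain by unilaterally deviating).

For each player, find the best response to each opponent profile; mutual best responses are the pure NE.
Side A against (Push, Hold): payoffs 5, 9 → best response Bluff.
Side A against (Push, Push): payoffs 7, 2 → best response Walk.
Side A against (Walk, Hold): payoffs 7, 6 → best response Walk.
Side A against (Walk, Push): payoffs 0, 4 → best response Bluff.
Side A against (Bluff, Hold): payoffs 3, 2 → best response Walk.
Side A against (Bluff, Push): payoffs 0, 9 → best response Bluff.
Side B against (Walk, Hold): payoffs 6, 8, 5 → best response Walk.
Side B against (Walk, Push): payoffs 3, 6, 1 → best response Walk.
Side B against (Bluff, Hold): payoffs 2, 7, 6 → best response Walk.
Side B against (Bluff, Push): payoffs 1, 8, 7 → best response Walk.
Mediator against (Walk, Push): payoffs 4, 0 → best response Hold.
Mediator against (Walk, Walk): payoffs 3, 2 → best response Hold.
Mediator against (Walk, Bluff): payoffs 1, 4 → best response Push.
Mediator against (Bluff, Push): payoffs 6, 1 → best response Hold.
Mediator against (Bluff, Walk): payoffs 4, 1 → best response Hold.
Mediator against (Bluff, Bluff): payoffs 9, 1 → best response Hold.
Mutual best responses: (Walk, Walk, Hold).

(Walk, Walk, Hold)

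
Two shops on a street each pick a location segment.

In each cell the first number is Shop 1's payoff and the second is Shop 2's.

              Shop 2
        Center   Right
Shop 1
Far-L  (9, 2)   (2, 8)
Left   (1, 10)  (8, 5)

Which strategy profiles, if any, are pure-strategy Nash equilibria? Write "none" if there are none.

This game has no pure Nash equilibrium.

Mark each player's best response to every combination of opponents' strategies; a profile where every player is best-responding is a pure Nash equilibrium.
Shop 1 against Center: payoffs 9, 1 → best response Far-L.
Shop 1 against Right: payoffs 2, 8 → best response Left.
Shop 2 against Far-L: payoffs 2, 8 → best response Right.
Shop 2 against Left: payoffs 10, 5 → best response Center.
No profile is a mutual best response for all players.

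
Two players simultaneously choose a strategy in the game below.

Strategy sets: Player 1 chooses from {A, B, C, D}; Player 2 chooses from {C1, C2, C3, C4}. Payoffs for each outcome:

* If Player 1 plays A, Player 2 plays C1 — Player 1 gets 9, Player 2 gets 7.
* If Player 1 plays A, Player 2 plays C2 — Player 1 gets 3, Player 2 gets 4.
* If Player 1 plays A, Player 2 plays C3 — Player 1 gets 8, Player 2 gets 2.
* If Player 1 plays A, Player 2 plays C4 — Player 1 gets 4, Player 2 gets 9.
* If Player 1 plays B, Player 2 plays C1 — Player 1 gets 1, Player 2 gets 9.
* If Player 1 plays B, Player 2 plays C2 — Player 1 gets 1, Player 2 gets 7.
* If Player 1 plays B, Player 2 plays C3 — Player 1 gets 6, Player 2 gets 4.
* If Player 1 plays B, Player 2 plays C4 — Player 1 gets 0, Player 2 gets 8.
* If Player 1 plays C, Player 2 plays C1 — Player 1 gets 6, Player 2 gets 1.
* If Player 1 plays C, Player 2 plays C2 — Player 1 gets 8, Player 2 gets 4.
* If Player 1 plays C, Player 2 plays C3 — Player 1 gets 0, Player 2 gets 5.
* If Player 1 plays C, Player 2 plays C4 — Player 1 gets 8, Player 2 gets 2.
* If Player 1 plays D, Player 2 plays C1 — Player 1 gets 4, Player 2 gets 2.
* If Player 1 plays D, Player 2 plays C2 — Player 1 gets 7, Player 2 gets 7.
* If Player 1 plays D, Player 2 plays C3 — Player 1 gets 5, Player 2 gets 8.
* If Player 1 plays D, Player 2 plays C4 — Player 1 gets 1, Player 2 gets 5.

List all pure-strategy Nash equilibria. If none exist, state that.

This game has no pure Nash equilibrium.

Check each profile: it is a Nash equilibrium iff no player can strictly gain by switching unilaterally.
(A, C1): Player 2 can switch to C4 (7 → 9). Not NE.
(A, C2): Player 1 can switch to C (3 → 8). Not NE.
(A, C3): Player 2 can switch to C1 (2 → 7). Not NE.
(A, C4): Player 1 can switch to C (4 → 8). Not NE.
(B, C1): Player 1 can switch to A (1 → 9). Not NE.
(B, C2): Player 1 can switch to A (1 → 3). Not NE.
(B, C3): Player 1 can switch to A (6 → 8). Not NE.
(B, C4): Player 1 can switch to A (0 → 4). Not NE.
(The remaining 8 profiles each have a profitable deviation by the same check.)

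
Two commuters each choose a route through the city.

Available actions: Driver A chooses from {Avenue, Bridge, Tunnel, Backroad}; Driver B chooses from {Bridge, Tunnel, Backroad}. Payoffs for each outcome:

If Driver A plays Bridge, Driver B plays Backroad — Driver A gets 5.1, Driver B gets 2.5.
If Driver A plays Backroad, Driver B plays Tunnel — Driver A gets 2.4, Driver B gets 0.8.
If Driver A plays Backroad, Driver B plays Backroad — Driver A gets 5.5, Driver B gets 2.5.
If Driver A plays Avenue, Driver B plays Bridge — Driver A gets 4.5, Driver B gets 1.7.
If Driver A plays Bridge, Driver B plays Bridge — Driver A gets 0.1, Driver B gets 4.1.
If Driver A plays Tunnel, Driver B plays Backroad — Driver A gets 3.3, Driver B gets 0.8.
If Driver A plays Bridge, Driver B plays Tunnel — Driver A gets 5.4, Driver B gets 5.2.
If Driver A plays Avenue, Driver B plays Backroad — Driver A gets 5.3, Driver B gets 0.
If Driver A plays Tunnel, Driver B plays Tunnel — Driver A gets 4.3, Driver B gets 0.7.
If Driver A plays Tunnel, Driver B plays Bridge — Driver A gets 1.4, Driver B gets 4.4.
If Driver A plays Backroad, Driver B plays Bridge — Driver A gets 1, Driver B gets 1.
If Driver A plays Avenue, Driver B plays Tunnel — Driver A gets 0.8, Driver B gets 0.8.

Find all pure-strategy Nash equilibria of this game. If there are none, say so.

Check each profile: it is a Nash equilibrium iff no player can strictly gain by switching unilaterally.
(Avenue, Bridge): Driver A gets 4.5, best alternative 1.4; Driver B gets 1.7, best alternative 0.8. No profitable deviation — NE.
(Avenue, Tunnel): Driver A can switch to Bridge (0.8 → 5.4). Not NE.
(Avenue, Backroad): Driver A can switch to Backroad (5.3 → 5.5). Not NE.
(Bridge, Bridge): Driver A can switch to Avenue (0.1 → 4.5). Not NE.
(Bridge, Tunnel): Driver A gets 5.4, best alternative 4.3; Driver B gets 5.2, best alternative 4.1. No profitable deviation — NE.
(Bridge, Backroad): Driver A can switch to Avenue (5.1 → 5.3). Not NE.
(Tunnel, Bridge): Driver A can switch to Avenue (1.4 → 4.5). Not NE.
(Tunnel, Tunnel): Driver A can switch to Bridge (4.3 → 5.4). Not NE.
(Backroad, Backroad): Driver A gets 5.5, best alternative 5.3; Driver B gets 2.5, best alternative 1. No profitable deviation — NE.
(The remaining 3 profiles each have a profitable deviation by the same check.)

(Avenue, Bridge), (Bridge, Tunnel), (Backroad, Backroad)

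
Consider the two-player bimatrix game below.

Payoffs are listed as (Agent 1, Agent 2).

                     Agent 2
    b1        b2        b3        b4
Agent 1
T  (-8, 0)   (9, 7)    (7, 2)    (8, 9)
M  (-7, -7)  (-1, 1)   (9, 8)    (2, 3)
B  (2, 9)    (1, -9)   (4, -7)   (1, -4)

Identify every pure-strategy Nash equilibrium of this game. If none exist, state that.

(T, b1): Agent 1 can switch to M (-8 → -7). Not NE.
(T, b2): Agent 2 can switch to b4 (7 → 9). Not NE.
(T, b3): Agent 1 can switch to M (7 → 9). Not NE.
(T, b4): Agent 1 gets 8, best alternative 2; Agent 2 gets 9, best alternative 7. No profitable deviation — NE.
(M, b1): Agent 1 can switch to B (-7 → 2). Not NE.
(M, b2): Agent 1 can switch to T (-1 → 9). Not NE.
(M, b3): Agent 1 gets 9, best alternative 7; Agent 2 gets 8, best alternative 3. No profitable deviation — NE.
(M, b4): Agent 1 can switch to T (2 → 8). Not NE.
(B, b1): Agent 1 gets 2, best alternative -7; Agent 2 gets 9, best alternative -4. No profitable deviation — NE.
(B, b2): Agent 1 can switch to T (1 → 9). Not NE.
(B, b3): Agent 1 can switch to T (4 → 7). Not NE.
(B, b4): Agent 1 can switch to T (1 → 8). Not NE.

(T, b4), (M, b3), (B, b1)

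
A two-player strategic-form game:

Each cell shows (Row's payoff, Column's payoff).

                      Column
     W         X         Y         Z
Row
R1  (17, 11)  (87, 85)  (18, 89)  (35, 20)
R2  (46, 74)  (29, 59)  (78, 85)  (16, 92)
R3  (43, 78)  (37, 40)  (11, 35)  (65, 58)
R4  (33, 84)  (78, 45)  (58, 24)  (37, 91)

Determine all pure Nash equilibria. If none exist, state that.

(R1, W): Row can switch to R2 (17 → 46). Not NE.
(R1, X): Column can switch to Y (85 → 89). Not NE.
(R1, Y): Row can switch to R2 (18 → 78). Not NE.
(R1, Z): Row can switch to R3 (35 → 65). Not NE.
(R2, W): Column can switch to Y (74 → 85). Not NE.
(R2, X): Row can switch to R1 (29 → 87). Not NE.
(The remaining 10 profiles each have a profitable deviation by the same check.)

No pure-strategy Nash equilibrium.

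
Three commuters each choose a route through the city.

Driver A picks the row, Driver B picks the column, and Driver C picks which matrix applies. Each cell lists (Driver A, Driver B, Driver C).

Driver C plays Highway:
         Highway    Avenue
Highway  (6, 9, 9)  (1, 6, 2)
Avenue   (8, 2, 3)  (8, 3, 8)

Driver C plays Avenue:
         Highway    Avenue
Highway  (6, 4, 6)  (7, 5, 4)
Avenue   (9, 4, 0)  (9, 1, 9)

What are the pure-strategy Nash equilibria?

(Highway, Highway, Highway): Driver A can switch to Avenue (6 → 8). Not NE.
(Highway, Highway, Avenue): Driver A can switch to Avenue (6 → 9). Not NE.
(Highway, Avenue, Highway): Driver A can switch to Avenue (1 → 8). Not NE.
(Highway, Avenue, Avenue): Driver A can switch to Avenue (7 → 9). Not NE.
(Avenue, Highway, Highway): Driver B can switch to Avenue (2 → 3). Not NE.
(Avenue, Highway, Avenue): Driver C can switch to Highway (0 → 3). Not NE.
(Avenue, Avenue, Highway): Driver C can switch to Avenue (8 → 9). Not NE.
(Avenue, Avenue, Avenue): Driver B can switch to Highway (1 → 4). Not NE.

none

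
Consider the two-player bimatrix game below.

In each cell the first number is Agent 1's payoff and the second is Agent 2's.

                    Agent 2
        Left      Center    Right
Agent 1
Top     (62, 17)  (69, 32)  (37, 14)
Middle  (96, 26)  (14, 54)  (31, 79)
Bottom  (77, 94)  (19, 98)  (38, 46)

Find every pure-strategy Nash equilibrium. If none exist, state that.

(Top, Left): Agent 1 can switch to Middle (62 → 96). Not NE.
(Top, Center): Agent 1 gets 69, best alternative 19; Agent 2 gets 32, best alternative 17. No profitable deviation — NE.
(Top, Right): Agent 1 can switch to Bottom (37 → 38). Not NE.
(Middle, Left): Agent 2 can switch to Center (26 → 54). Not NE.
(Middle, Center): Agent 1 can switch to Top (14 → 69). Not NE.
(Middle, Right): Agent 1 can switch to Top (31 → 37). Not NE.
(Bottom, Left): Agent 1 can switch to Middle (77 → 96). Not NE.
(Bottom, Center): Agent 1 can switch to Top (19 → 69). Not NE.
(Bottom, Right): Agent 2 can switch to Left (46 → 94). Not NE.

The unique pure-strategy Nash equilibrium is (Top, Center).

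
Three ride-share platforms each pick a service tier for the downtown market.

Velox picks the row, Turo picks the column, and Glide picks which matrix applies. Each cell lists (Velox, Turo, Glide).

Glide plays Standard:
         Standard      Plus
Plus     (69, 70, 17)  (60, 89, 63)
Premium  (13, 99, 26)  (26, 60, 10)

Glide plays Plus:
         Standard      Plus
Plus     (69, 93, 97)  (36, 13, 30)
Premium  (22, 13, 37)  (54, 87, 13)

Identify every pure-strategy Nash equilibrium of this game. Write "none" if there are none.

(Plus, Standard, Standard): Turo can switch to Plus (70 → 89). Not NE.
(Plus, Standard, Plus): Velox gets 69, best alternative 22; Turo gets 93, best alternative 13; Glide gets 97, best alternative 17. No profitable deviation — NE.
(Plus, Plus, Standard): Velox gets 60, best alternative 26; Turo gets 89, best alternative 70; Glide gets 63, best alternative 30. No profitable deviation — NE.
(Plus, Plus, Plus): Velox can switch to Premium (36 → 54). Not NE.
(Premium, Standard, Standard): Velox can switch to Plus (13 → 69). Not NE.
(Premium, Standard, Plus): Velox can switch to Plus (22 → 69). Not NE.
(Premium, Plus, Standard): Velox can switch to Plus (26 → 60). Not NE.
(Premium, Plus, Plus): Velox gets 54, best alternative 36; Turo gets 87, best alternative 13; Glide gets 13, best alternative 10. No profitable deviation — NE.

(Plus, Standard, Plus); (Plus, Plus, Standard); (Premium, Plus, Plus)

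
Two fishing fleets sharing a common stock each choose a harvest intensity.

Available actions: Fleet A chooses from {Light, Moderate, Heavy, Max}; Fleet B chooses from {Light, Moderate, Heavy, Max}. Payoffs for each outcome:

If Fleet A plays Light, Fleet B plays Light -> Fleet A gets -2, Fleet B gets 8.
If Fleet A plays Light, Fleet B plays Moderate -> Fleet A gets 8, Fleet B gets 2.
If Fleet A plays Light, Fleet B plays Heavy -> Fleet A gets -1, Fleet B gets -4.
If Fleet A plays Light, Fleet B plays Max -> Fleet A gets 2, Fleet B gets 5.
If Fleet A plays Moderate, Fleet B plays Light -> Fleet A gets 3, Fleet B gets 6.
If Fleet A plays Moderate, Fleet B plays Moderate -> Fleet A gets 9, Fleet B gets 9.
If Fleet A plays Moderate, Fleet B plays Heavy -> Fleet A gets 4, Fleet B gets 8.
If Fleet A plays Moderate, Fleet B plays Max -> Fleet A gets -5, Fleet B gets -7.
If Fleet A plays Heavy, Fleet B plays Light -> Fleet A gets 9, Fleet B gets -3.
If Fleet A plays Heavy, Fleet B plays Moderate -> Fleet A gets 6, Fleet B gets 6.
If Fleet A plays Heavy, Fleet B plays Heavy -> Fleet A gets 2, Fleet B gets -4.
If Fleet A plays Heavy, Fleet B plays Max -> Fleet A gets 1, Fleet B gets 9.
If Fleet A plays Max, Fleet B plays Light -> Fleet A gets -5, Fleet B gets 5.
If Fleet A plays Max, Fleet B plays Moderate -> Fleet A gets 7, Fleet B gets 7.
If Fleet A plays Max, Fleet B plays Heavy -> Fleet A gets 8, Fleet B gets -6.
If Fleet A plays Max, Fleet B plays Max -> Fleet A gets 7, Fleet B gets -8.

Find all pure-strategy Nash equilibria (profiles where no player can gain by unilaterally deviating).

(Light, Light): Fleet A can switch to Moderate (-2 → 3). Not NE.
(Light, Moderate): Fleet A can switch to Moderate (8 → 9). Not NE.
(Light, Heavy): Fleet A can switch to Moderate (-1 → 4). Not NE.
(Light, Max): Fleet A can switch to Max (2 → 7). Not NE.
(Moderate, Light): Fleet A can switch to Heavy (3 → 9). Not NE.
(Moderate, Moderate): Fleet A gets 9, best alternative 8; Fleet B gets 9, best alternative 8. No profitable deviation — NE.
(Moderate, Heavy): Fleet A can switch to Max (4 → 8). Not NE.
(Moderate, Max): Fleet A can switch to Light (-5 → 2). Not NE.
(Heavy, Light): Fleet B can switch to Moderate (-3 → 6). Not NE.
(Heavy, Moderate): Fleet A can switch to Light (6 → 8). Not NE.
(Heavy, Heavy): Fleet A can switch to Moderate (2 → 4). Not NE.
(The remaining 5 profiles each have a profitable deviation by the same check.)

(Moderate, Moderate)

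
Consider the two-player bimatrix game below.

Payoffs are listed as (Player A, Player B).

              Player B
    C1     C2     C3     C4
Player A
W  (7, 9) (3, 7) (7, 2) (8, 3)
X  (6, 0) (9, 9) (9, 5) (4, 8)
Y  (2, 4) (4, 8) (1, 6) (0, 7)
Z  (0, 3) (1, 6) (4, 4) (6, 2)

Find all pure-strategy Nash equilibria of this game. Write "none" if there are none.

Player A against C1: payoffs 7, 6, 2, 0 → best response W.
Player A against C2: payoffs 3, 9, 4, 1 → best response X.
Player A against C3: payoffs 7, 9, 1, 4 → best response X.
Player A against C4: payoffs 8, 4, 0, 6 → best response W.
Player B against W: payoffs 9, 7, 2, 3 → best response C1.
Player B against X: payoffs 0, 9, 5, 8 → best response C2.
Player B against Y: payoffs 4, 8, 6, 7 → best response C2.
Player B against Z: payoffs 3, 6, 4, 2 → best response C2.
Mutual best responses: (W, C1); (X, C2).

Pure-strategy Nash equilibria: (W, C1), (X, C2)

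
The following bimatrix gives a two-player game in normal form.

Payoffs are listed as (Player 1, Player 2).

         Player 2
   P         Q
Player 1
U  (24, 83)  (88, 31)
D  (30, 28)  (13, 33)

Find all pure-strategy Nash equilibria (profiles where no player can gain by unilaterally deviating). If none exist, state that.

none

Player 1 against P: payoffs 24, 30 → best response D.
Player 1 against Q: payoffs 88, 13 → best response U.
Player 2 against U: payoffs 83, 31 → best response P.
Player 2 against D: payoffs 28, 33 → best response Q.
No profile is a mutual best response for all players.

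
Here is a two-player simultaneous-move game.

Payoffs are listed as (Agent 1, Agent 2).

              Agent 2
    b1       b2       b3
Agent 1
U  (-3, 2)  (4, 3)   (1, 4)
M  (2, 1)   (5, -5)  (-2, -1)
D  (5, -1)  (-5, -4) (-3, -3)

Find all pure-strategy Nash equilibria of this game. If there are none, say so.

Check each profile: it is a Nash equilibrium iff no player can strictly gain by switching unilaterally.
(U, b1): Agent 1 can switch to M (-3 → 2). Not NE.
(U, b2): Agent 1 can switch to M (4 → 5). Not NE.
(U, b3): Agent 1 gets 1, best alternative -2; Agent 2 gets 4, best alternative 3. No profitable deviation — NE.
(M, b1): Agent 1 can switch to D (2 → 5). Not NE.
(M, b2): Agent 2 can switch to b1 (-5 → 1). Not NE.
(M, b3): Agent 1 can switch to U (-2 → 1). Not NE.
(D, b1): Agent 1 gets 5, best alternative 2; Agent 2 gets -1, best alternative -3. No profitable deviation — NE.
(D, b2): Agent 1 can switch to U (-5 → 4). Not NE.
(D, b3): Agent 1 can switch to U (-3 → 1). Not NE.

(U, b3) and (D, b1)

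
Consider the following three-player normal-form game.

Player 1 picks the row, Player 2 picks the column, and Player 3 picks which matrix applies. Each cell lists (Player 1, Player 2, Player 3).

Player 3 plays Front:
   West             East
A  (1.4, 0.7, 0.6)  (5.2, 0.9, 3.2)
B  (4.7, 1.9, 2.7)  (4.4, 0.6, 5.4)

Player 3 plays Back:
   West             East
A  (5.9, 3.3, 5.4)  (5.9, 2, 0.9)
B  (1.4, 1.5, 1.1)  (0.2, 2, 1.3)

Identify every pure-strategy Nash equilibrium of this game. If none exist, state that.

Pure-strategy Nash equilibria: (A, West, Back), (A, East, Front), (B, West, Front)

Check each profile: it is a Nash equilibrium iff no player can strictly gain by switching unilaterally.
(A, West, Front): Player 1 can switch to B (1.4 → 4.7). Not NE.
(A, West, Back): Player 1 gets 5.9, best alternative 1.4; Player 2 gets 3.3, best alternative 2; Player 3 gets 5.4, best alternative 0.6. No profitable deviation — NE.
(A, East, Front): Player 1 gets 5.2, best alternative 4.4; Player 2 gets 0.9, best alternative 0.7; Player 3 gets 3.2, best alternative 0.9. No profitable deviation — NE.
(A, East, Back): Player 2 can switch to West (2 → 3.3). Not NE.
(B, West, Front): Player 1 gets 4.7, best alternative 1.4; Player 2 gets 1.9, best alternative 0.6; Player 3 gets 2.7, best alternative 1.1. No profitable deviation — NE.
(B, West, Back): Player 1 can switch to A (1.4 → 5.9). Not NE.
(B, East, Front): Player 1 can switch to A (4.4 → 5.2). Not NE.
(B, East, Back): Player 1 can switch to A (0.2 → 5.9). Not NE.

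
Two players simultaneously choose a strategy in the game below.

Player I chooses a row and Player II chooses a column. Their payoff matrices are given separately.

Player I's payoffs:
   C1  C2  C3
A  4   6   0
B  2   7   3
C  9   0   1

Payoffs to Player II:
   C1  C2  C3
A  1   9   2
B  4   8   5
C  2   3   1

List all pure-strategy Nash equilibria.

Player I against C1: payoffs 4, 2, 9 → best response C.
Player I against C2: payoffs 6, 7, 0 → best response B.
Player I against C3: payoffs 0, 3, 1 → best response B.
Player II against A: payoffs 1, 9, 2 → best response C2.
Player II against B: payoffs 4, 8, 5 → best response C2.
Player II against C: payoffs 2, 3, 1 → best response C2.
Mutual best responses: (B, C2).

The unique pure-strategy Nash equilibrium is (B, C2).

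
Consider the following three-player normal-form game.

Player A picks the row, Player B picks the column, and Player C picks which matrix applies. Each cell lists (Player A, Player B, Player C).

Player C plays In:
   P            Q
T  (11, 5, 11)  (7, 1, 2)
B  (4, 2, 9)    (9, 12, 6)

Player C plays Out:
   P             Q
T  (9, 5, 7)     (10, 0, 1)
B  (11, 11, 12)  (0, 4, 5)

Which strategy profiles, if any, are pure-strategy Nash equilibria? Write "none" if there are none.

Pure-strategy Nash equilibria: (T, P, In), (B, P, Out), (B, Q, In)

Player A against (P, In): payoffs 11, 4 → best response T.
Player A against (P, Out): payoffs 9, 11 → best response B.
Player A against (Q, In): payoffs 7, 9 → best response B.
Player A against (Q, Out): payoffs 10, 0 → best response T.
Player B against (T, In): payoffs 5, 1 → best response P.
Player B against (T, Out): payoffs 5, 0 → best response P.
Player B against (B, In): payoffs 2, 12 → best response Q.
Player B against (B, Out): payoffs 11, 4 → best response P.
Player C against (T, P): payoffs 11, 7 → best response In.
Player C against (T, Q): payoffs 2, 1 → best response In.
Player C against (B, P): payoffs 9, 12 → best response Out.
Player C against (B, Q): payoffs 6, 5 → best response In.
Mutual best responses: (T, P, In); (B, P, Out); (B, Q, In).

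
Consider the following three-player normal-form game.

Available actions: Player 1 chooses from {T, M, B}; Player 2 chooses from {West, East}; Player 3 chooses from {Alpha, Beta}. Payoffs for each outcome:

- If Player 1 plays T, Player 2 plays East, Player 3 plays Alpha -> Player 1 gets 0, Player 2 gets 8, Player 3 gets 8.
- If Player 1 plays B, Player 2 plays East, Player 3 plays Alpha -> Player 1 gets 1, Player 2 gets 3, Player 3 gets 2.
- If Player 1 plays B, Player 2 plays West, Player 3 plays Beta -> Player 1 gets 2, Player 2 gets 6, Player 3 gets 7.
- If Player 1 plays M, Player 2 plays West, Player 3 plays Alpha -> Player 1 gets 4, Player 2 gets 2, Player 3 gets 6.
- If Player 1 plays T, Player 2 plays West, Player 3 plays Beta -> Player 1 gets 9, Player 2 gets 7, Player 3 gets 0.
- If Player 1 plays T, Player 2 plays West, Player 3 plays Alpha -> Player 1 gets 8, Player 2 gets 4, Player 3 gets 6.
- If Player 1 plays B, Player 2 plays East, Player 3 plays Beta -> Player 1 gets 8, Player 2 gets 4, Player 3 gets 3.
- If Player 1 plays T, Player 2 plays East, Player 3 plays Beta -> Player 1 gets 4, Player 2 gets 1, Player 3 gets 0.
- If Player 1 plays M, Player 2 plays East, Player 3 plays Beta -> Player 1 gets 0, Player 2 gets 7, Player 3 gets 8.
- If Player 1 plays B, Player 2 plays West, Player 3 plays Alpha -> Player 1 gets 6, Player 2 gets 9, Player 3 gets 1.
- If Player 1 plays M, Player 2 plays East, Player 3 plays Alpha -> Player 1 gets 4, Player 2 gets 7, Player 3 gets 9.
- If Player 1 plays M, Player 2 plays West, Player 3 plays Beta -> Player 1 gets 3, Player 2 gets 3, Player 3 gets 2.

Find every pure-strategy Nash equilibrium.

(M, East, Alpha)

Player 1 against (West, Alpha): payoffs 8, 4, 6 → best response T.
Player 1 against (West, Beta): payoffs 9, 3, 2 → best response T.
Player 1 against (East, Alpha): payoffs 0, 4, 1 → best response M.
Player 1 against (East, Beta): payoffs 4, 0, 8 → best response B.
Player 2 against (T, Alpha): payoffs 4, 8 → best response East.
Player 2 against (T, Beta): payoffs 7, 1 → best response West.
Player 2 against (M, Alpha): payoffs 2, 7 → best response East.
Player 2 against (M, Beta): payoffs 3, 7 → best response East.
Player 2 against (B, Alpha): payoffs 9, 3 → best response West.
Player 2 against (B, Beta): payoffs 6, 4 → best response West.
Player 3 against (T, West): payoffs 6, 0 → best response Alpha.
Player 3 against (T, East): payoffs 8, 0 → best response Alpha.
Player 3 against (M, West): payoffs 6, 2 → best response Alpha.
Player 3 against (M, East): payoffs 9, 8 → best response Alpha.
Player 3 against (B, West): payoffs 1, 7 → best response Beta.
Player 3 against (B, East): payoffs 2, 3 → best response Beta.
Mutual best responses: (M, East, Alpha).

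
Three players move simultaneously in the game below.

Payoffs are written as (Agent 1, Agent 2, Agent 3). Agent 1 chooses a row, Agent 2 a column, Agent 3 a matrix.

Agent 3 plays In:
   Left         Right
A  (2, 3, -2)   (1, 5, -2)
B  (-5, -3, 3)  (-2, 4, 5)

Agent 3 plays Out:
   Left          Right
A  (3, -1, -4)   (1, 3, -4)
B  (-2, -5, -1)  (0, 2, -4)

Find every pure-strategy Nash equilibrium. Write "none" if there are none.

(A, Right, In)

Agent 1 against (Left, In): payoffs 2, -5 → best response A.
Agent 1 against (Left, Out): payoffs 3, -2 → best response A.
Agent 1 against (Right, In): payoffs 1, -2 → best response A.
Agent 1 against (Right, Out): payoffs 1, 0 → best response A.
Agent 2 against (A, In): payoffs 3, 5 → best response Right.
Agent 2 against (A, Out): payoffs -1, 3 → best response Right.
Agent 2 against (B, In): payoffs -3, 4 → best response Right.
Agent 2 against (B, Out): payoffs -5, 2 → best response Right.
Agent 3 against (A, Left): payoffs -2, -4 → best response In.
Agent 3 against (A, Right): payoffs -2, -4 → best response In.
Agent 3 against (B, Left): payoffs 3, -1 → best response In.
Agent 3 against (B, Right): payoffs 5, -4 → best response In.
Mutual best responses: (A, Right, In).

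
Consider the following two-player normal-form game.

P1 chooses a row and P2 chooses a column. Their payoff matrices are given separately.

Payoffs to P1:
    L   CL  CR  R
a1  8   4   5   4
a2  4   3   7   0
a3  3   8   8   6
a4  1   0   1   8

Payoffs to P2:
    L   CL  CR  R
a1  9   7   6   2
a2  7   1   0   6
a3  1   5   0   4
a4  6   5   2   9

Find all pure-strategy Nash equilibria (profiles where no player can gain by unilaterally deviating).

The pure Nash equilibria are (a1, L), (a3, CL), (a4, R).

(a1, L): P1 gets 8, best alternative 4; P2 gets 9, best alternative 7. No profitable deviation — NE.
(a1, CL): P1 can switch to a3 (4 → 8). Not NE.
(a1, CR): P1 can switch to a2 (5 → 7). Not NE.
(a1, R): P1 can switch to a3 (4 → 6). Not NE.
(a2, L): P1 can switch to a1 (4 → 8). Not NE.
(a2, CL): P1 can switch to a1 (3 → 4). Not NE.
(a2, CR): P1 can switch to a3 (7 → 8). Not NE.
(a2, R): P1 can switch to a1 (0 → 4). Not NE.
(a3, L): P1 can switch to a1 (3 → 8). Not NE.
(a3, CL): P1 gets 8, best alternative 4; P2 gets 5, best alternative 4. No profitable deviation — NE.
(a3, CR): P2 can switch to L (0 → 1). Not NE.
(a3, R): P1 can switch to a4 (6 → 8). Not NE.
(a4, L): P1 can switch to a1 (1 → 8). Not NE.
(a4, CL): P1 can switch to a1 (0 → 4). Not NE.
(a4, R): P1 gets 8, best alternative 6; P2 gets 9, best alternative 6. No profitable deviation — NE.
(The remaining 1 profile has a profitable deviation by the same check.)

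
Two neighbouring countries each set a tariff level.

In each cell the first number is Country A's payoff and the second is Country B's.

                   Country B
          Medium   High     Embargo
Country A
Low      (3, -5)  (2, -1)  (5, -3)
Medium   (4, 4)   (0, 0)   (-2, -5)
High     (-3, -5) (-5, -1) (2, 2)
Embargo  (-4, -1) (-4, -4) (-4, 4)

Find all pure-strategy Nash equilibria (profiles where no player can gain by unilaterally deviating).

(Low, High); (Medium, Medium)

(Low, Medium): Country A can switch to Medium (3 → 4). Not NE.
(Low, High): Country A gets 2, best alternative 0; Country B gets -1, best alternative -3. No profitable deviation — NE.
(Low, Embargo): Country B can switch to High (-3 → -1). Not NE.
(Medium, Medium): Country A gets 4, best alternative 3; Country B gets 4, best alternative 0. No profitable deviation — NE.
(Medium, High): Country A can switch to Low (0 → 2). Not NE.
(Medium, Embargo): Country A can switch to Low (-2 → 5). Not NE.
(High, Medium): Country A can switch to Low (-3 → 3). Not NE.
(High, High): Country A can switch to Low (-5 → 2). Not NE.
(High, Embargo): Country A can switch to Low (2 → 5). Not NE.
(Embargo, Medium): Country A can switch to Low (-4 → 3). Not NE.
(The remaining 2 profiles each have a profitable deviation by the same check.)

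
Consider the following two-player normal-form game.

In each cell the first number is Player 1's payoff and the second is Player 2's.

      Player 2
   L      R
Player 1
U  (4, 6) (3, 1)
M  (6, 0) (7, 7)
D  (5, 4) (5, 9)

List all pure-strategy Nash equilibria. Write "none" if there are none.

The unique pure-strategy Nash equilibrium is (M, R).

Player 1 against L: payoffs 4, 6, 5 → best response M.
Player 1 against R: payoffs 3, 7, 5 → best response M.
Player 2 against U: payoffs 6, 1 → best response L.
Player 2 against M: payoffs 0, 7 → best response R.
Player 2 against D: payoffs 4, 9 → best response R.
Mutual best responses: (M, R).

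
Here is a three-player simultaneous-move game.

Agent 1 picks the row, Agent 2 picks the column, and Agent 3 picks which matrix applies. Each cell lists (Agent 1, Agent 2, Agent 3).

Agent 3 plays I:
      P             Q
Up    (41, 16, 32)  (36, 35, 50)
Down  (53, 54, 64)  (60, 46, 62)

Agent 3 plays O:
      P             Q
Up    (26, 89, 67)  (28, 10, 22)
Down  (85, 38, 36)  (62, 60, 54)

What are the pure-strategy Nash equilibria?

(Down, P, I)

For each strategy profile, look for a profitable unilateral deviation.
(Up, P, I): Agent 1 can switch to Down (41 → 53). Not NE.
(Up, P, O): Agent 1 can switch to Down (26 → 85). Not NE.
(Up, Q, I): Agent 1 can switch to Down (36 → 60). Not NE.
(Up, Q, O): Agent 1 can switch to Down (28 → 62). Not NE.
(Down, P, I): Agent 1 gets 53, best alternative 41; Agent 2 gets 54, best alternative 46; Agent 3 gets 64, best alternative 36. No profitable deviation — NE.
(Down, P, O): Agent 2 can switch to Q (38 → 60). Not NE.
(Down, Q, I): Agent 2 can switch to P (46 → 54). Not NE.
(The remaining 1 profile has a profitable deviation by the same check.)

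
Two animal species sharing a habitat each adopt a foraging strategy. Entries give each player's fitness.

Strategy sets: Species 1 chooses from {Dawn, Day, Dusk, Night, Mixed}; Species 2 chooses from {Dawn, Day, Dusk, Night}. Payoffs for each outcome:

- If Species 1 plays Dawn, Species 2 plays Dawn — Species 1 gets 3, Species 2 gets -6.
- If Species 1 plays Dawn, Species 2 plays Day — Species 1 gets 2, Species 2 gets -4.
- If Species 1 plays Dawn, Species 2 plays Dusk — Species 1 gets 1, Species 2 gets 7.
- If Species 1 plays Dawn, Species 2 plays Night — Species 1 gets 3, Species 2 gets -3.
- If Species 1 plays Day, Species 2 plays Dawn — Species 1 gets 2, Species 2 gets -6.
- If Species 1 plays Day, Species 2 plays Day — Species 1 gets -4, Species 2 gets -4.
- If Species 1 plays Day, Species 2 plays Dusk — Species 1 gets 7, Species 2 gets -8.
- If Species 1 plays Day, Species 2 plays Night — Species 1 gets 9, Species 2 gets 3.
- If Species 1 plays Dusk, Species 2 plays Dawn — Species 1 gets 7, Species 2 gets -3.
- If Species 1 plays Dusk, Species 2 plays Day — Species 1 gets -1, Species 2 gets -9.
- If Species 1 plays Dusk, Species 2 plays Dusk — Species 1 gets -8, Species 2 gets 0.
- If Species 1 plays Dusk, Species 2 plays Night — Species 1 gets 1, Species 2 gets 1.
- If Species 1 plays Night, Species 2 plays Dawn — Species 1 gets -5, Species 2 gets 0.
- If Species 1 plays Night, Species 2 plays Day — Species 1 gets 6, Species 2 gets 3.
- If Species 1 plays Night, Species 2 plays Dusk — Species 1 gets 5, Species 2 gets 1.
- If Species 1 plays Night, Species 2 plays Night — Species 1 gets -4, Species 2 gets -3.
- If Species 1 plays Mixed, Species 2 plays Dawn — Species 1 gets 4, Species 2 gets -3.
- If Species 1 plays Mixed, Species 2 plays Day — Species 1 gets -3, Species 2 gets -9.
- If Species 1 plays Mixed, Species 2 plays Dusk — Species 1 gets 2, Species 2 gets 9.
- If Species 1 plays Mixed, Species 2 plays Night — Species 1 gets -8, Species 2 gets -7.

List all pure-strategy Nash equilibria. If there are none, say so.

(Dawn, Dawn): Species 1 can switch to Dusk (3 → 7). Not NE.
(Dawn, Day): Species 1 can switch to Night (2 → 6). Not NE.
(Dawn, Dusk): Species 1 can switch to Day (1 → 7). Not NE.
(Dawn, Night): Species 1 can switch to Day (3 → 9). Not NE.
(Day, Dawn): Species 1 can switch to Dawn (2 → 3). Not NE.
(Day, Day): Species 1 can switch to Dawn (-4 → 2). Not NE.
(Day, Dusk): Species 2 can switch to Dawn (-8 → -6). Not NE.
(Day, Night): Species 1 gets 9, best alternative 3; Species 2 gets 3, best alternative -4. No profitable deviation — NE.
(Dusk, Dawn): Species 2 can switch to Dusk (-3 → 0). Not NE.
(Dusk, Day): Species 1 can switch to Dawn (-1 → 2). Not NE.
(Dusk, Dusk): Species 1 can switch to Dawn (-8 → 1). Not NE.
(Night, Day): Species 1 gets 6, best alternative 2; Species 2 gets 3, best alternative 1. No profitable deviation — NE.
(The remaining 8 profiles each have a profitable deviation by the same check.)

(Day, Night) and (Night, Day)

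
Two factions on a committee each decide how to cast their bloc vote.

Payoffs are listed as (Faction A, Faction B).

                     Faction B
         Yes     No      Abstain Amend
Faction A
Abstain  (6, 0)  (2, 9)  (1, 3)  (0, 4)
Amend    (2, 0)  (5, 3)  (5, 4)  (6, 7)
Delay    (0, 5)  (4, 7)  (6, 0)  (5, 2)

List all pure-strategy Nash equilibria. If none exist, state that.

(Amend, Amend)

Check each profile: it is a Nash equilibrium iff no player can strictly gain by switching unilaterally.
(Abstain, Yes): Faction B can switch to No (0 → 9). Not NE.
(Abstain, No): Faction A can switch to Amend (2 → 5). Not NE.
(Abstain, Abstain): Faction A can switch to Amend (1 → 5). Not NE.
(Abstain, Amend): Faction A can switch to Amend (0 → 6). Not NE.
(Amend, Yes): Faction A can switch to Abstain (2 → 6). Not NE.
(Amend, No): Faction B can switch to Abstain (3 → 4). Not NE.
(Amend, Amend): Faction A gets 6, best alternative 5; Faction B gets 7, best alternative 4. No profitable deviation — NE.
(The remaining 5 profiles each have a profitable deviation by the same check.)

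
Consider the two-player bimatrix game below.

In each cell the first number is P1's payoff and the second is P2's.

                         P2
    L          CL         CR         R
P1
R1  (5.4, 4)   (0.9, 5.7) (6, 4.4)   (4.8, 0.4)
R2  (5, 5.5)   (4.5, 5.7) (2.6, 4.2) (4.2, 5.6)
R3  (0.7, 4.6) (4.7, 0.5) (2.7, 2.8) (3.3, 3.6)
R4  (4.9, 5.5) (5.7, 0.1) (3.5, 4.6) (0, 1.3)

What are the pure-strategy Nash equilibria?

none

(R1, L): P2 can switch to CL (4 → 5.7). Not NE.
(R1, CL): P1 can switch to R2 (0.9 → 4.5). Not NE.
(R1, CR): P2 can switch to CL (4.4 → 5.7). Not NE.
(R1, R): P2 can switch to L (0.4 → 4). Not NE.
(R2, L): P1 can switch to R1 (5 → 5.4). Not NE.
(R2, CL): P1 can switch to R3 (4.5 → 4.7). Not NE.
(R2, CR): P1 can switch to R1 (2.6 → 6). Not NE.
(R2, R): P1 can switch to R1 (4.2 → 4.8). Not NE.
(The remaining 8 profiles each have a profitable deviation by the same check.)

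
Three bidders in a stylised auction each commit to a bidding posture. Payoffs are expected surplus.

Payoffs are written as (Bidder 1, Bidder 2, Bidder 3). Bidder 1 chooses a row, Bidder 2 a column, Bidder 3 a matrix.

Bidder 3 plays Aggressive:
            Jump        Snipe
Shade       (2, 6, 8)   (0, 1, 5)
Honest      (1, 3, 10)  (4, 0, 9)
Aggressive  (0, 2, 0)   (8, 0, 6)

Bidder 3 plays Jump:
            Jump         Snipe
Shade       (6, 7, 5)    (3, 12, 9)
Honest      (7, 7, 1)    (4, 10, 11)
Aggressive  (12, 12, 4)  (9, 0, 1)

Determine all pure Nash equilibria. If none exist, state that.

The pure Nash equilibria are (Shade, Jump, Aggressive); (Aggressive, Jump, Jump).

Bidder 1 against (Jump, Aggressive): payoffs 2, 1, 0 → best response Shade.
Bidder 1 against (Jump, Jump): payoffs 6, 7, 12 → best response Aggressive.
Bidder 1 against (Snipe, Aggressive): payoffs 0, 4, 8 → best response Aggressive.
Bidder 1 against (Snipe, Jump): payoffs 3, 4, 9 → best response Aggressive.
Bidder 2 against (Shade, Aggressive): payoffs 6, 1 → best response Jump.
Bidder 2 against (Shade, Jump): payoffs 7, 12 → best response Snipe.
Bidder 2 against (Honest, Aggressive): payoffs 3, 0 → best response Jump.
Bidder 2 against (Honest, Jump): payoffs 7, 10 → best response Snipe.
Bidder 2 against (Aggressive, Aggressive): payoffs 2, 0 → best response Jump.
Bidder 2 against (Aggressive, Jump): payoffs 12, 0 → best response Jump.
Bidder 3 against (Shade, Jump): payoffs 8, 5 → best response Aggressive.
Bidder 3 against (Shade, Snipe): payoffs 5, 9 → best response Jump.
Bidder 3 against (Honest, Jump): payoffs 10, 1 → best response Aggressive.
Bidder 3 against (Honest, Snipe): payoffs 9, 11 → best response Jump.
Bidder 3 against (Aggressive, Jump): payoffs 0, 4 → best response Jump.
Bidder 3 against (Aggressive, Snipe): payoffs 6, 1 → best response Aggressive.
Mutual best responses: (Shade, Jump, Aggressive); (Aggressive, Jump, Jump).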